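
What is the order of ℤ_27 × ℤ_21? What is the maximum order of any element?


|ℤ_27 × ℤ_21| = 27 × 21 = 567
Max element order = lcm(27,21) = 189
Cyclic? No (gcd=3)

|ℤ_27×ℤ_21| = 567, max element order = 189


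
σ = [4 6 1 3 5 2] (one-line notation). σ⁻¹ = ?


To find σ⁻¹, swap domain and range:
σ(1) = 4 → σ⁻¹(4) = 1
σ(2) = 6 → σ⁻¹(6) = 2
σ(3) = 1 → σ⁻¹(1) = 3
σ(4) = 3 → σ⁻¹(3) = 4
σ(5) = 5 → σ⁻¹(5) = 5
σ(6) = 2 → σ⁻¹(2) = 6

σ⁻¹ = [3 6 4 1 5 2]


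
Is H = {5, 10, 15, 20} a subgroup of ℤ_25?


Subgroup test for H = {5, 10, 15, 20} in (ℤ_25, +):
(1) 0 ∈ H? No
(2) Closure: for all a,b ∈ H, (a+b) mod 25 ∈ H? No  [counterexample: 5 + 20 = 0 ∉ H]
(3) Inverses: for all a ∈ H, -a mod 25 ∈ H? Yes

No, H is not a subgroup of ℤ_25


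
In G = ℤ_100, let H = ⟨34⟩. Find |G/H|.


|⟨34⟩| = n / gcd(34, 100) = 100 / 2 = 50
H is normal (ℤ_100 is abelian).
|G/H| = |G| / |H| = 100 / 50 = 2

|G/H| = 2


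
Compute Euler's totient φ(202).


Factor n: 202 = 2 × 101
φ(n) = n · ∏(1 - 1/p) over distinct primes p | n
φ(202) = 202 · (1 - 1/2) · (1 - 1/101) = 100

φ(202) = 100


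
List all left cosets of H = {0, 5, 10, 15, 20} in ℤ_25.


H = {0, 5, 10, 15, 20}, |H| = 5
Number of cosets = |G|/|H| = 25/5 = 5
0 + H = {0, 5, 10, 15, 20}
1 + H = {1, 6, 11, 16, 21}
2 + H = {2, 7, 12, 17, 22}
3 + H = {3, 8, 13, 18, 23}
4 + H = {4, 9, 14, 19, 24}

Cosets: 0+H={0,5,10,15,20}; 1+H={1,6,11,16,21}; 2+H={2,7,12,17,22}; 3+H={3,8,13,18,23}; 4+H={4,9,14,19,24}


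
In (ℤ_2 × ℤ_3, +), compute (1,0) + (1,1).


Operation: componentwise addition mod (2, 3)
(1,0) + (1,1) = ((a₁+b₁) mod 2, (a₂+b₂) mod 3) with a = (1,0), b = (1,1)

(1,0) + (1,1) = (0,1)


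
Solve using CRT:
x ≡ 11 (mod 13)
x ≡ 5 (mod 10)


m₁ = 13, m₂ = 10, gcd = 1, so CRT applies. M = m₁·m₂ = 130
Let M₁ = M/m₁ = 10, M₂ = M/m₂ = 13
Find y₁ ≡ M₁⁻¹ (mod m₁): 10⁻¹ ≡ 4 (mod 13)
Find y₂ ≡ M₂⁻¹ (mod m₂): 13⁻¹ ≡ 7 (mod 10)
x = a₁·M₁·y₁ + a₂·M₂·y₂ = 11·10·4 + 5·13·7 = 895
Reduce mod 130: x ≡ 115
Check: 115 mod 13 = 11 ✓, 115 mod 10 = 5 ✓

x ≡ 115 (mod 130)


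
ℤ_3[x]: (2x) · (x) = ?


Expand and collect like terms; reduce coefficients mod 3:
x^0: 0·0 = 0 ≡ 0 (mod 3)
x^1: 0·1 + 2·0 = 0 ≡ 0 (mod 3)
x^2: 2·1 = 2 ≡ 2 (mod 3)
Result: 2x^2

f · g = 2x^2


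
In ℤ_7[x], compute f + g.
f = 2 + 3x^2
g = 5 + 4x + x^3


Add coefficients mod 7:
x^0: 2 + 5 = 0 (mod 7)
x^1: 0 + 4 = 4 (mod 7)
x^2: 3 + 0 = 3 (mod 7)
x^3: 0 + 1 = 1 (mod 7)
Result: 4x + 3x^2 + x^3

f + g = 4x + 3x^2 + x^3


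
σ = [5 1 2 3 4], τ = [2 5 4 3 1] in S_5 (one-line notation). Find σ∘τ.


σ∘τ: apply τ first, then σ
1 →τ 2 →σ 1
2 →τ 5 →σ 4
3 →τ 4 →σ 3
4 →τ 3 →σ 2
5 →τ 1 →σ 5

σ∘τ = [1 4 3 2 5]


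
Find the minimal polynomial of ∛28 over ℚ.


∛28 satisfies x³ - 28 = 0, irreducible over ℚ (no rational root; 28 is not a perfect cube)

Minimal polynomial: x³ - 28


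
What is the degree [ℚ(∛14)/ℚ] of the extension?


∛14 has minimal polynomial x³ - 14 (irreducible over ℚ since 14 is not a perfect cube)

[ℚ(∛14)/ℚ] = 3


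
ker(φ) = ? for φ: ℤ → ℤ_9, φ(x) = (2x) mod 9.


Kernel = preimage of identity
ker(φ) = {x ∈ ℤ : 2x ≡ 0 (mod 9)}. gcd(2,9) = 1, so 2x ≡ 0 (mod 9) ⟺ x ≡ 0 (mod 9/1 = 9). Hence ker(φ) = 9ℤ

ker(φ) = 9ℤ


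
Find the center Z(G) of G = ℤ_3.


Z(G) = {g ∈ G | gx = xg for all x ∈ G}
ℤ_3 is abelian, so Z(G) = G

Z(ℤ_3) = ℤ_3


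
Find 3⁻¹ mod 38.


Use the extended Euclidean algorithm to write 1 = 3·s + 38·t; then s mod 38 is the inverse.
Euclidean algorithm:
  3 = 0·38 + 3
  38 = 12·3 + 2
  3 = 1·2 + 1
  2 = 2·1 + 0
gcd(3,38) = 1
Back-substitution gives: 3·(13) + 38·(-1) = 1
So 3⁻¹ ≡ 13 ≡ 13 (mod 38)
Check: 3 × 13 = 39 ≡ 1 (mod 38) ✓

3⁻¹ ≡ 13 (mod 38)


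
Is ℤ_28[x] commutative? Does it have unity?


ℤ_28 has zero divisors (2·14 ≡ 0), and these lift to constant zero divisors in ℤ_28[x]; so not an integral domain
Commutative: Yes
Integral domain: No
Has unity: Yes

ℤ_28[x]: Commutative=Yes, Unity=Yes


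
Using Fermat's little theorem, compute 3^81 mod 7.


Fermat's little theorem: if p is prime and gcd(a,p)=1, then a^(p-1) ≡ 1 (mod p)
p = 7 is prime, gcd(3,7) = 1
Reduce exponent: 81 mod 6 = 3
So 3^81 ≡ 3^3 (mod 7)
3^3 mod 7 = 6

3^81 ≡ 6 (mod 7)


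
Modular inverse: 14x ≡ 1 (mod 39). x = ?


Use the extended Euclidean algorithm to write 1 = 14·s + 39·t; then s mod 39 is the inverse.
Euclidean algorithm:
  14 = 0·39 + 14
  39 = 2·14 + 11
  14 = 1·11 + 3
  11 = 3·3 + 2
  3 = 1·2 + 1
  2 = 2·1 + 0
gcd(14,39) = 1
Back-substitution gives: 14·(14) + 39·(-5) = 1
So 14⁻¹ ≡ 14 ≡ 14 (mod 39)
Check: 14 × 14 = 196 ≡ 1 (mod 39) ✓

14⁻¹ ≡ 14 (mod 39)


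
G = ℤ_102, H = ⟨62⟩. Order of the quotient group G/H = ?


|⟨62⟩| = n / gcd(62, 102) = 102 / 2 = 51
H is normal (ℤ_102 is abelian).
|G/H| = |G| / |H| = 102 / 51 = 2

|G/H| = 2


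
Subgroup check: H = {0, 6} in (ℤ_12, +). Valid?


Subgroup test for H = {0, 6} in (ℤ_12, +):
(1) 0 ∈ H? Yes
(2) Closure: for all a,b ∈ H, (a+b) mod 12 ∈ H? Yes
(3) Inverses: for all a ∈ H, -a mod 12 ∈ H? Yes

Yes, H is a subgroup of ℤ_12


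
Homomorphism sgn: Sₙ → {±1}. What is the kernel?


Kernel = preimage of identity
ker(sgn) = even permutations = Aₙ

ker(sgn) = Aₙ


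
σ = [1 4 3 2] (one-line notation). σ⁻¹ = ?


To find σ⁻¹, swap domain and range:
σ(1) = 1 → σ⁻¹(1) = 1
σ(2) = 4 → σ⁻¹(4) = 2
σ(3) = 3 → σ⁻¹(3) = 3
σ(4) = 2 → σ⁻¹(2) = 4

σ⁻¹ = [1 4 3 2]


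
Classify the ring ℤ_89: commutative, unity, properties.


ℤ_89 is a commutative ring with unity 1; 89 is prime, so ℤ_89 is a field (hence an integral domain)
Commutative: Yes
Integral domain: Yes
Has unity: Yes

ℤ_89: Commutative=Yes, Unity=Yes


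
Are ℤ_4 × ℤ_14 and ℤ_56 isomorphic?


Comparing ℤ_4 × ℤ_14 and ℤ_56:
gcd(4,14) = 2 ≠ 1. Max element order in ℤ_4×ℤ_14 is lcm(4,14) = 28 < 56, so it has no element of order 56

No, ℤ_4 × ℤ_14 ≇ ℤ_56


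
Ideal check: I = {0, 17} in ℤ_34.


Check ideal conditions for I = {0, 17} in ℤ_34:
(1) I is an additive subgroup? Yes
(2) For r ∈ ℤ_34 and a ∈ I: r·a ∈ I? Yes

Yes, I is an ideal of ℤ_34


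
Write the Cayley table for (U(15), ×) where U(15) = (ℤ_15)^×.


Elements: {1, 2, 4, 7, 8, 11, 13, 14}
Operation: multiplication mod 15
Entry (a, b) = (a × b) mod 15

Cayley table:
   |  1 |  2 |  4 |  7 |  8 | 11 | 13 | 14
 1 |  1 |  2 |  4 |  7 |  8 | 11 | 13 | 14
 2 |  2 |  4 |  8 | 14 |  1 |  7 | 11 | 13
 4 |  4 |  8 |  1 | 13 |  2 | 14 |  7 | 11
 7 |  7 | 14 | 13 |  4 | 11 |  2 |  1 |  8
 8 |  8 |  1 |  2 | 11 |  4 | 13 | 14 |  7
11 | 11 |  7 | 14 |  2 | 13 |  1 |  8 |  4
13 | 13 | 11 |  7 |  1 | 14 |  8 |  4 |  2
14 | 14 | 13 | 11 |  8 |  7 |  4 |  2 |  1


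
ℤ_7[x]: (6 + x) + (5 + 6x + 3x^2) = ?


Add coefficients mod 7:
x^0: 6 + 5 = 4 (mod 7)
x^1: 1 + 6 = 0 (mod 7)
x^2: 0 + 3 = 3 (mod 7)
Result: 4 + 3x^2

f + g = 4 + 3x^2


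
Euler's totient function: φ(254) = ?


Factor n: 254 = 2 × 127
φ(n) = n · ∏(1 - 1/p) over distinct primes p | n
φ(254) = 254 · (1 - 1/2) · (1 - 1/127) = 126

φ(254) = 126


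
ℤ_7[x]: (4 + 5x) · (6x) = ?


Expand and collect like terms; reduce coefficients mod 7:
x^0: 4·0 = 0 ≡ 0 (mod 7)
x^1: 4·6 + 5·0 = 24 ≡ 3 (mod 7)
x^2: 5·6 = 30 ≡ 2 (mod 7)
Result: 3x + 2x^2

f · g = 3x + 2x^2


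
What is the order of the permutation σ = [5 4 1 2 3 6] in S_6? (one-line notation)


Cycle decomposition: (1 5 3) (2 4)
Cycle lengths: 3, 2
Order = lcm(3, 2) = 6

ord(σ) = 6


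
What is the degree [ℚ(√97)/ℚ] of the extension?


√97 has minimal polynomial x² - 97 (irreducible over ℚ since 97 is squarefree)

[ℚ(√97)/ℚ] = 2


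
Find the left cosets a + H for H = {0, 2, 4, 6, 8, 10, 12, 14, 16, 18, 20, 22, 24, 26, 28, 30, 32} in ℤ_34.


H = {0, 2, 4, 6, 8, 10, 12, 14, 16, 18, 20, 22, 24, 26, 28, 30, 32}, |H| = 17
Number of cosets = |G|/|H| = 34/17 = 2
0 + H = {0, 2, 4, 6, 8, 10, 12, 14, 16, 18, 20, 22, 24, 26, 28, 30, 32}
1 + H = {1, 3, 5, 7, 9, 11, 13, 15, 17, 19, 21, 23, 25, 27, 29, 31, 33}

Cosets: 0+H={0,2,4,6,8,10,12,14,16,18,20,22,24,26,28,30,32}; 1+H={1,3,5,7,9,11,13,15,17,19,21,23,25,27,29,31,33}


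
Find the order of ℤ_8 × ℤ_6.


|A × B| = |A| · |B|
|ℤ_8 × ℤ_6| = 8 × 6 = 48

|ℤ_8 × ℤ_6| = 48


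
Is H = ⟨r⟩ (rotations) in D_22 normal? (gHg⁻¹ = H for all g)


H = ⟨r⟩ (rotations) in D_22
The rotation subgroup ⟨r⟩ has index 2 in D_22, so it is normal

Yes, normal subgroup


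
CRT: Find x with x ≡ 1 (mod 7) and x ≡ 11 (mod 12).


m₁ = 7, m₂ = 12, gcd = 1, so CRT applies. M = m₁·m₂ = 84
Let M₁ = M/m₁ = 12, M₂ = M/m₂ = 7
Find y₁ ≡ M₁⁻¹ (mod m₁): 12⁻¹ ≡ 3 (mod 7)
Find y₂ ≡ M₂⁻¹ (mod m₂): 7⁻¹ ≡ 7 (mod 12)
x = a₁·M₁·y₁ + a₂·M₂·y₂ = 1·12·3 + 11·7·7 = 575
Reduce mod 84: x ≡ 71
Check: 71 mod 7 = 1 ✓, 71 mod 12 = 11 ✓

x ≡ 71 (mod 84)


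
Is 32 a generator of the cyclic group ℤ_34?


g generates ℤ_n iff gcd(g, n) = 1
gcd(32, 34) = 2
Since gcd = 2 ≠ 1, ⟨32⟩ has order 17 < 34, so 32 is not a generator.

No, 32 does not generate ℤ_34


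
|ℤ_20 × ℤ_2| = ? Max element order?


|ℤ_20 × ℤ_2| = 20 × 2 = 40
Max element order = lcm(20,2) = 20
Cyclic? No (gcd=2)

|ℤ_20×ℤ_2| = 40, max element order = 20


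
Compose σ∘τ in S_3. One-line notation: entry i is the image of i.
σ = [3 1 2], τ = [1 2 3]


σ∘τ: apply τ first, then σ
1 →τ 1 →σ 3
2 →τ 2 →σ 1
3 →τ 3 →σ 2

σ∘τ = [3 1 2]


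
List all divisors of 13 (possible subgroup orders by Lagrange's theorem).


Lagrange's theorem: |H| divides |G|
|G| = 13
Divisors of 13: 1, 13

Possible subgroup orders: {1, 13}


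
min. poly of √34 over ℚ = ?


√34 satisfies x² - 34 = 0, irreducible over ℚ since 34 is squarefree

Minimal polynomial: x² - 34


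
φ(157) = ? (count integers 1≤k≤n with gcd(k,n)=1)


Factor n: 157 = 157
φ(n) = n · ∏(1 - 1/p) over distinct primes p | n
φ(157) = 157 · (1 - 1/157) = 156

φ(157) = 156


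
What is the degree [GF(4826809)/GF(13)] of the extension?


GF(4826809) = GF(13^6), so the extension degree is 6

[GF(4826809)/GF(13)] = 6


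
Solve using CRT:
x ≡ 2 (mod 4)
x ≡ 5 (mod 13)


m₁ = 4, m₂ = 13, gcd = 1, so CRT applies. M = m₁·m₂ = 52
Let M₁ = M/m₁ = 13, M₂ = M/m₂ = 4
Find y₁ ≡ M₁⁻¹ (mod m₁): 13⁻¹ ≡ 1 (mod 4)
Find y₂ ≡ M₂⁻¹ (mod m₂): 4⁻¹ ≡ 10 (mod 13)
x = a₁·M₁·y₁ + a₂·M₂·y₂ = 2·13·1 + 5·4·10 = 226
Reduce mod 52: x ≡ 18
Check: 18 mod 4 = 2 ✓, 18 mod 13 = 5 ✓

x ≡ 18 (mod 52)


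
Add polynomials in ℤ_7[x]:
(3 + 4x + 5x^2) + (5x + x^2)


Add coefficients mod 7:
x^0: 3 + 0 = 3 (mod 7)
x^1: 4 + 5 = 2 (mod 7)
x^2: 5 + 1 = 6 (mod 7)
Result: 3 + 2x + 6x^2

f + g = 3 + 2x + 6x^2


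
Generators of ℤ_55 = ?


g generates ℤ_n iff gcd(g,n) = 1
Prime factors of 55: 5, 11
Generators are g ∈ {1,...,54} not divisible by any of these primes.
Generators: {1, 2, 3, 4, 6, 7, 8, 9, 12, 13, 14, 16, 17, 18, 19, 21, 23, 24, 26, 27, 28, 29, 31, 32, 34, 36, 37, 38, 39, 41, 42, 43, 46, 47, 48, 49, 51, 52, 53, 54}
Number of generators = φ(55) = 40

Generators of ℤ_55 = {1, 2, 3, 4, 6, 7, 8, 9, 12, 13, 14, 16, 17, 18, 19, 21, 23, 24, 26, 27, 28, 29, 31, 32, 34, 36, 37, 38, 39, 41, 42, 43, 46, 47, 48, 49, 51, 52, 53, 54}


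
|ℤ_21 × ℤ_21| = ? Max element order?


|ℤ_21 × ℤ_21| = 21 × 21 = 441
Max element order = lcm(21,21) = 21
Cyclic? No (gcd=21)

|ℤ_21×ℤ_21| = 441, max element order = 21


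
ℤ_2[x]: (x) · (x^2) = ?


Expand and collect like terms; reduce coefficients mod 2:
x^0: 0·0 = 0 ≡ 0 (mod 2)
x^1: 0·0 + 1·0 = 0 ≡ 0 (mod 2)
x^2: 0·1 + 1·0 = 0 ≡ 0 (mod 2)
x^3: 1·1 = 1 ≡ 1 (mod 2)
Result: x^3

f · g = x^3


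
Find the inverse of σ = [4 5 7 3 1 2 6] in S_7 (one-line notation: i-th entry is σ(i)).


To find σ⁻¹, swap domain and range:
σ(1) = 4 → σ⁻¹(4) = 1
σ(2) = 5 → σ⁻¹(5) = 2
σ(3) = 7 → σ⁻¹(7) = 3
σ(4) = 3 → σ⁻¹(3) = 4
σ(5) = 1 → σ⁻¹(1) = 5
σ(6) = 2 → σ⁻¹(2) = 6
σ(7) = 6 → σ⁻¹(6) = 7

σ⁻¹ = [5 6 4 1 2 7 3]


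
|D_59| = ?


|D_n| = 2n (n rotations and n reflections)
|D_59| = 2×59 = 118

|D_59| = 118


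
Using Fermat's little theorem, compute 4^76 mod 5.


Fermat's little theorem: if p is prime and gcd(a,p)=1, then a^(p-1) ≡ 1 (mod p)
p = 5 is prime, gcd(4,5) = 1
Reduce exponent: 76 mod 4 = 0
So 4^76 ≡ 4^0 (mod 5)
4^0 = 1

4^76 ≡ 1 (mod 5)


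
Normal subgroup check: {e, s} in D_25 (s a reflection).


H = {e, s} in D_25 (s a reflection)
r·s·r⁻¹ = sr⁻² ≠ s for n ≥ 3, so {e, s} is not closed under conjugation

No, not a normal subgroup


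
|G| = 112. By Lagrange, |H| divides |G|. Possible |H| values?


Lagrange's theorem: |H| divides |G|
|G| = 112
Divisors of 112: 1, 2, 4, 7, 8, 14, 16, 28, 56, 112

Possible subgroup orders: {1, 2, 4, 7, 8, 14, 16, 28, 56, 112}


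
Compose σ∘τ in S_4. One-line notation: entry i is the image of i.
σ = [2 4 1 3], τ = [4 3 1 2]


σ∘τ: apply τ first, then σ
1 →τ 4 →σ 3
2 →τ 3 →σ 1
3 →τ 1 →σ 2
4 →τ 2 →σ 4

σ∘τ = [3 1 2 4]


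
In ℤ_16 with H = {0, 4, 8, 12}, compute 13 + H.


13 + H = {13 + h (mod 16) : h ∈ H}
13+0=13, 13+4=1, 13+8=5, 13+12=9
13 + H = {1, 5, 9, 13} = 1 + H

13 + H = {1, 5, 9, 13}


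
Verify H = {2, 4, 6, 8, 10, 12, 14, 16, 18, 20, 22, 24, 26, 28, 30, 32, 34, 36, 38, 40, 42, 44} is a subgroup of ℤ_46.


Subgroup test for H = {2, 4, 6, 8, 10, 12, 14, 16, 18, 20, 22, 24, 26, 28, 30, 32, 34, 36, 38, 40, 42, 44} in (ℤ_46, +):
(1) 0 ∈ H? No
(2) Closure: for all a,b ∈ H, (a+b) mod 46 ∈ H? No  [counterexample: 2 + 44 = 0 ∉ H]
(3) Inverses: for all a ∈ H, -a mod 46 ∈ H? Yes

No, H is not a subgroup of ℤ_46


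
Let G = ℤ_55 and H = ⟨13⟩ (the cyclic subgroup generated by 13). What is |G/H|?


|⟨13⟩| = n / gcd(13, 55) = 55 / 1 = 55
H is normal (ℤ_55 is abelian).
|G/H| = |G| / |H| = 55 / 55 = 1

|G/H| = 1


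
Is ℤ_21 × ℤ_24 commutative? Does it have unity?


Direct product ring; commutative with unity (1,1); but (1,0)·(0,1) = (0,0) gives zero divisors, so not an integral domain
Commutative: Yes
Integral domain: No
Has unity: Yes

ℤ_21 × ℤ_24: Commutative=Yes, Unity=Yes


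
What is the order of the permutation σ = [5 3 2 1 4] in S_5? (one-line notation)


Cycle decomposition: (1 5 4) (2 3)
Cycle lengths: 3, 2
Order = lcm(3, 2) = 6

ord(σ) = 6


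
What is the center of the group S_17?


Z(G) = {g ∈ G | gx = xg for all x ∈ G}
S_n is non-abelian for n ≥ 3; Z(S_17) is trivial

Z(S_17) = {e}


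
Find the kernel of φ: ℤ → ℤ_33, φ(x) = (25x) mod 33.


Kernel = preimage of identity
ker(φ) = {x ∈ ℤ : 25x ≡ 0 (mod 33)}. gcd(25,33) = 1, so 25x ≡ 0 (mod 33) ⟺ x ≡ 0 (mod 33/1 = 33). Hence ker(φ) = 33ℤ

ker(φ) = 33ℤ


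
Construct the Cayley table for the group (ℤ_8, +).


Elements: {0, 1, 2, 3, 4, 5, 6, 7}
Operation: addition mod 8
Entry (a, b) = (a + b) mod 8

Cayley table:
  | 0 | 1 | 2 | 3 | 4 | 5 | 6 | 7
0 | 0 | 1 | 2 | 3 | 4 | 5 | 6 | 7
1 | 1 | 2 | 3 | 4 | 5 | 6 | 7 | 0
2 | 2 | 3 | 4 | 5 | 6 | 7 | 0 | 1
3 | 3 | 4 | 5 | 6 | 7 | 0 | 1 | 2
4 | 4 | 5 | 6 | 7 | 0 | 1 | 2 | 3
5 | 5 | 6 | 7 | 0 | 1 | 2 | 3 | 4
6 | 6 | 7 | 0 | 1 | 2 | 3 | 4 | 5
7 | 7 | 0 | 1 | 2 | 3 | 4 | 5 | 6


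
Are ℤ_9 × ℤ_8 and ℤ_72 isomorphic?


Comparing ℤ_9 × ℤ_8 and ℤ_72:
gcd(9,8) = 1, so ℤ_9 × ℤ_8 ≅ ℤ_72 (CRT)

Yes, ℤ_9 × ℤ_8 ≅ ℤ_72


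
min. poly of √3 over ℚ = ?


√3 satisfies x² - 3 = 0, irreducible over ℚ since 3 is squarefree

Minimal polynomial: x² - 3


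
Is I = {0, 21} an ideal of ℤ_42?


Check ideal conditions for I = {0, 21} in ℤ_42:
(1) I is an additive subgroup? Yes
(2) For r ∈ ℤ_42 and a ∈ I: r·a ∈ I? Yes

Yes, I is an ideal of ℤ_42


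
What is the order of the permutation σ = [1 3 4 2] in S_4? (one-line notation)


Cycle decomposition: (2 3 4)
Cycle lengths: 3
Order = lcm(3) = 3

ord(σ) = 3


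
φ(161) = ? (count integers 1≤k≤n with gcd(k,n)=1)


Factor n: 161 = 7 × 23
φ(n) = n · ∏(1 - 1/p) over distinct primes p | n
φ(161) = 161 · (1 - 1/7) · (1 - 1/23) = 132

φ(161) = 132


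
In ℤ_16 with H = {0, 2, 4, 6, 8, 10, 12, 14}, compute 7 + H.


7 + H = {7 + h (mod 16) : h ∈ H}
7+0=7, 7+2=9, 7+4=11, 7+6=13, 7+8=15, 7+10=1, 7+12=3, 7+14=5
7 + H = {1, 3, 5, 7, 9, 11, 13, 15} = 1 + H

7 + H = {1, 3, 5, 7, 9, 11, 13, 15}


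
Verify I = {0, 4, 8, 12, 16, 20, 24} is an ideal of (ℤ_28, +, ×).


Check ideal conditions for I = {0, 4, 8, 12, 16, 20, 24} in ℤ_28:
(1) I is an additive subgroup? Yes
(2) For r ∈ ℤ_28 and a ∈ I: r·a ∈ I? Yes

Yes, I is an ideal of ℤ_28


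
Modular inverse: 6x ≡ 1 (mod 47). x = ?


Use the extended Euclidean algorithm to write 1 = 6·s + 47·t; then s mod 47 is the inverse.
Euclidean algorithm:
  6 = 0·47 + 6
  47 = 7·6 + 5
  6 = 1·5 + 1
  5 = 5·1 + 0
gcd(6,47) = 1
Back-substitution gives: 6·(8) + 47·(-1) = 1
So 6⁻¹ ≡ 8 ≡ 8 (mod 47)
Check: 6 × 8 = 48 ≡ 1 (mod 47) ✓

6⁻¹ ≡ 8 (mod 47)


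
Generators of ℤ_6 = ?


g generates ℤ_n iff gcd(g,n) = 1
Checking each g ∈ {1,...,5}:
gcd(1,6) = 1
gcd(2,6) = 2
gcd(3,6) = 3
gcd(4,6) = 2
gcd(5,6) = 1
Generators: {1, 5}
Number of generators = φ(6) = 2

Generators of ℤ_6 = {1, 5}


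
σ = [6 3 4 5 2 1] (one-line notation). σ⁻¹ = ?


To find σ⁻¹, swap domain and range:
σ(1) = 6 → σ⁻¹(6) = 1
σ(2) = 3 → σ⁻¹(3) = 2
σ(3) = 4 → σ⁻¹(4) = 3
σ(4) = 5 → σ⁻¹(5) = 4
σ(5) = 2 → σ⁻¹(2) = 5
σ(6) = 1 → σ⁻¹(1) = 6

σ⁻¹ = [6 5 2 3 4 1]


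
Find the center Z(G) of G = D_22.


Z(G) = {g ∈ G | gx = xg for all x ∈ G}
For even n, Z(D_n) = {e, r^(n/2)}: the 180° rotation r^11 commutes with every reflection and rotation

Z(D_22) = {e, r^11}


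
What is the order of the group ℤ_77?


ℤ_n has n elements.

|ℤ_77| = 77


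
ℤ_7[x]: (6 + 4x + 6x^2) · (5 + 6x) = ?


Expand and collect like terms; reduce coefficients mod 7:
x^0: 6·5 = 30 ≡ 2 (mod 7)
x^1: 6·6 + 4·5 = 56 ≡ 0 (mod 7)
x^2: 4·6 + 6·5 = 54 ≡ 5 (mod 7)
x^3: 6·6 = 36 ≡ 1 (mod 7)
Result: 2 + 5x^2 + x^3

f · g = 2 + 5x^2 + x^3


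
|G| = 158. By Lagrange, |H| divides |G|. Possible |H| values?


Lagrange's theorem: |H| divides |G|
|G| = 158
Divisors of 158: 1, 2, 79, 158

Possible subgroup orders: {1, 2, 79, 158}


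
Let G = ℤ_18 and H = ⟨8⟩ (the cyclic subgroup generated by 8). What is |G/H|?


|⟨8⟩| = n / gcd(8, 18) = 18 / 2 = 9
H is normal (ℤ_18 is abelian).
|G/H| = |G| / |H| = 18 / 9 = 2

|G/H| = 2


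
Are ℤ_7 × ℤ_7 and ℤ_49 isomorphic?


Comparing ℤ_7 × ℤ_7 and ℤ_49:
gcd(7,7) = 7 ≠ 1. Max element order in ℤ_7×ℤ_7 is lcm(7,7) = 7 < 49, so it has no element of order 49

No, ℤ_7 × ℤ_7 ≇ ℤ_49


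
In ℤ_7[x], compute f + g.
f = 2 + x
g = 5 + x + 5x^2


Add coefficients mod 7:
x^0: 2 + 5 = 0 (mod 7)
x^1: 1 + 1 = 2 (mod 7)
x^2: 0 + 5 = 5 (mod 7)
Result: 2x + 5x^2

f + g = 2x + 5x^2


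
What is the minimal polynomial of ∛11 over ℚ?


∛11 satisfies x³ - 11 = 0, irreducible over ℚ (no rational root; 11 is not a perfect cube)

Minimal polynomial: x³ - 11


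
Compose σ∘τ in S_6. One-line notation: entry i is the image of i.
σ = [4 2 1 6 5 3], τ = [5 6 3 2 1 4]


σ∘τ: apply τ first, then σ
1 →τ 5 →σ 5
2 →τ 6 →σ 3
3 →τ 3 →σ 1
4 →τ 2 →σ 2
5 →τ 1 →σ 4
6 →τ 4 →σ 6

σ∘τ = [5 3 1 2 4 6]


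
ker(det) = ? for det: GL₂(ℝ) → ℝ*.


Kernel = preimage of identity
ker(det) = {A | det(A) = 1} = SL₂(ℝ)

ker(det) = SL₂(ℝ)


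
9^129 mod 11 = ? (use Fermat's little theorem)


Fermat's little theorem: if p is prime and gcd(a,p)=1, then a^(p-1) ≡ 1 (mod p)
p = 11 is prime, gcd(9,11) = 1
Reduce exponent: 129 mod 10 = 9
So 9^129 ≡ 9^9 (mod 11)
9^9 mod 11 = 5

9^129 ≡ 5 (mod 11)


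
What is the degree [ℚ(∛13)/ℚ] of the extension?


∛13 has minimal polynomial x³ - 13 (irreducible over ℚ since 13 is not a perfect cube)

[ℚ(∛13)/ℚ] = 3


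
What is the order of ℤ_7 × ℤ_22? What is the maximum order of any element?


|ℤ_7 × ℤ_22| = 7 × 22 = 154
Max element order = lcm(7,22) = 154
Cyclic? Yes (gcd=1)

|ℤ_7×ℤ_22| = 154, max element order = 154


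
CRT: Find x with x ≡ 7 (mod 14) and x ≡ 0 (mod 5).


m₁ = 14, m₂ = 5, gcd = 1, so CRT applies. M = m₁·m₂ = 70
Let M₁ = M/m₁ = 5, M₂ = M/m₂ = 14
Find y₁ ≡ M₁⁻¹ (mod m₁): 5⁻¹ ≡ 3 (mod 14)
Find y₂ ≡ M₂⁻¹ (mod m₂): 14⁻¹ ≡ 4 (mod 5)
x = a₁·M₁·y₁ + a₂·M₂·y₂ = 7·5·3 + 0·14·4 = 105
Reduce mod 70: x ≡ 35
Check: 35 mod 14 = 7 ✓, 35 mod 5 = 0 ✓

x ≡ 35 (mod 70)


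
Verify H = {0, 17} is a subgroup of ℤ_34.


Subgroup test for H = {0, 17} in (ℤ_34, +):
(1) 0 ∈ H? Yes
(2) Closure: for all a,b ∈ H, (a+b) mod 34 ∈ H? Yes
(3) Inverses: for all a ∈ H, -a mod 34 ∈ H? Yes

Yes, H is a subgroup of ℤ_34


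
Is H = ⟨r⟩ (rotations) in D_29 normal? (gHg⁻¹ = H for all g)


H = ⟨r⟩ (rotations) in D_29
The rotation subgroup ⟨r⟩ has index 2 in D_29, so it is normal

Yes, normal subgroup


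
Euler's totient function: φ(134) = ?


Factor n: 134 = 2 × 67
φ(n) = n · ∏(1 - 1/p) over distinct primes p | n
φ(134) = 134 · (1 - 1/2) · (1 - 1/67) = 66

φ(134) = 66


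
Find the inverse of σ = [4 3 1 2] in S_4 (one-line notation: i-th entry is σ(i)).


To find σ⁻¹, swap domain and range:
σ(1) = 4 → σ⁻¹(4) = 1
σ(2) = 3 → σ⁻¹(3) = 2
σ(3) = 1 → σ⁻¹(1) = 3
σ(4) = 2 → σ⁻¹(2) = 4

σ⁻¹ = [3 4 2 1]


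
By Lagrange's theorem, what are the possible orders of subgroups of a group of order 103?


Lagrange's theorem: |H| divides |G|
|G| = 103
Divisors of 103: 1, 103

Possible subgroup orders: {1, 103}


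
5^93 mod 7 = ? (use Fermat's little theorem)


Fermat's little theorem: if p is prime and gcd(a,p)=1, then a^(p-1) ≡ 1 (mod p)
p = 7 is prime, gcd(5,7) = 1
Reduce exponent: 93 mod 6 = 3
So 5^93 ≡ 5^3 (mod 7)
5^3 mod 7 = 6

5^93 ≡ 6 (mod 7)


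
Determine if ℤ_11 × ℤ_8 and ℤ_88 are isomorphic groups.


Comparing ℤ_11 × ℤ_8 and ℤ_88:
gcd(11,8) = 1, so ℤ_11 × ℤ_8 ≅ ℤ_88 (CRT)

Yes, ℤ_11 × ℤ_8 ≅ ℤ_88


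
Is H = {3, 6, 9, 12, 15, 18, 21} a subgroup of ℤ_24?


Subgroup test for H = {3, 6, 9, 12, 15, 18, 21} in (ℤ_24, +):
(1) 0 ∈ H? No
(2) Closure: for all a,b ∈ H, (a+b) mod 24 ∈ H? No  [counterexample: 3 + 21 = 0 ∉ H]
(3) Inverses: for all a ∈ H, -a mod 24 ∈ H? Yes

No, H is not a subgroup of ℤ_24


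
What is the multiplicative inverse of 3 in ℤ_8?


Use the extended Euclidean algorithm to write 1 = 3·s + 8·t; then s mod 8 is the inverse.
Euclidean algorithm:
  3 = 0·8 + 3
  8 = 2·3 + 2
  3 = 1·2 + 1
  2 = 2·1 + 0
gcd(3,8) = 1
Back-substitution gives: 3·(3) + 8·(-1) = 1
So 3⁻¹ ≡ 3 ≡ 3 (mod 8)
Check: 3 × 3 = 9 ≡ 1 (mod 8) ✓

3⁻¹ ≡ 3 (mod 8)


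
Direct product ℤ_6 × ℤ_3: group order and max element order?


|ℤ_6 × ℤ_3| = 6 × 3 = 18
Max element order = lcm(6,3) = 6
Cyclic? No (gcd=3)

|ℤ_6×ℤ_3| = 18, max element order = 6


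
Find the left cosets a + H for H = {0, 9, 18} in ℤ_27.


H = {0, 9, 18}, |H| = 3
Number of cosets = |G|/|H| = 27/3 = 9
0 + H = {0, 9, 18}
1 + H = {1, 10, 19}
2 + H = {2, 11, 20}
3 + H = {3, 12, 21}
4 + H = {4, 13, 22}
5 + H = {5, 14, 23}
6 + H = {6, 15, 24}
7 + H = {7, 16, 25}
8 + H = {8, 17, 26}

Cosets: 0+H={0,9,18}; 1+H={1,10,19}; 2+H={2,11,20}; 3+H={3,12,21}; 4+H={4,13,22}; 5+H={5,14,23}; 6+H={6,15,24}; 7+H={7,16,25}; 8+H={8,17,26}


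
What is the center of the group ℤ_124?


Z(G) = {g ∈ G | gx = xg for all x ∈ G}
ℤ_124 is abelian, so Z(G) = G

Z(ℤ_124) = ℤ_124


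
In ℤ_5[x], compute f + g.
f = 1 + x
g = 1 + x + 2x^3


Add coefficients mod 5:
x^0: 1 + 1 = 2 (mod 5)
x^1: 1 + 1 = 2 (mod 5)
x^2: 0 + 0 = 0 (mod 5)
x^3: 0 + 2 = 2 (mod 5)
Result: 2 + 2x + 2x^3

f + g = 2 + 2x + 2x^3


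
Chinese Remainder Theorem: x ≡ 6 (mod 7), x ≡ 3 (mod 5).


m₁ = 7, m₂ = 5, gcd = 1, so CRT applies. M = m₁·m₂ = 35
Let M₁ = M/m₁ = 5, M₂ = M/m₂ = 7
Find y₁ ≡ M₁⁻¹ (mod m₁): 5⁻¹ ≡ 3 (mod 7)
Find y₂ ≡ M₂⁻¹ (mod m₂): 7⁻¹ ≡ 3 (mod 5)
x = a₁·M₁·y₁ + a₂·M₂·y₂ = 6·5·3 + 3·7·3 = 153
Reduce mod 35: x ≡ 13
Check: 13 mod 7 = 6 ✓, 13 mod 5 = 3 ✓

x ≡ 13 (mod 35)


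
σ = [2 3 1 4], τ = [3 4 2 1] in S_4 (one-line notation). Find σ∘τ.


σ∘τ: apply τ first, then σ
1 →τ 3 →σ 1
2 →τ 4 →σ 4
3 →τ 2 →σ 3
4 →τ 1 →σ 2

σ∘τ = [1 4 3 2]


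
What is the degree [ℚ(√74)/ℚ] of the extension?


√74 has minimal polynomial x² - 74 (irreducible over ℚ since 74 is squarefree)

[ℚ(√74)/ℚ] = 2


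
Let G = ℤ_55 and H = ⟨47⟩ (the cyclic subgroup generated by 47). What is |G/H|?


|⟨47⟩| = n / gcd(47, 55) = 55 / 1 = 55
H is normal (ℤ_55 is abelian).
|G/H| = |G| / |H| = 55 / 55 = 1

|G/H| = 1


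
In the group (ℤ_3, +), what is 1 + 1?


Operation: addition mod 3
1 + 1 = (a + b) mod 3 with a = 1, b = 1

1 + 1 = 2


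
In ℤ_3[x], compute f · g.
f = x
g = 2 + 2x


Expand and collect like terms; reduce coefficients mod 3:
x^0: 0·2 = 0 ≡ 0 (mod 3)
x^1: 0·2 + 1·2 = 2 ≡ 2 (mod 3)
x^2: 1·2 = 2 ≡ 2 (mod 3)
Result: 2x + 2x^2

f · g = 2x + 2x^2


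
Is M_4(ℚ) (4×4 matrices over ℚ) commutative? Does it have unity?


Matrix multiplication is non-commutative for n ≥ 2; the identity matrix I is the unity; singular matrices give zero divisors, so not an integral domain
Commutative: No
Integral domain: No
Has unity: Yes

M_4(ℚ) (4×4 matrices over ℚ): Commutative=No, Unity=Yes


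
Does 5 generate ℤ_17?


g generates ℤ_n iff gcd(g, n) = 1
gcd(5, 17) = 1
Since gcd = 1, 5 is a generator.

Yes, 5 generates ℤ_17


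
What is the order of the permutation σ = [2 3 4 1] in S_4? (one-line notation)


Cycle decomposition: (1 2 3 4)
Cycle lengths: 4
Order = lcm(4) = 4

ord(σ) = 4


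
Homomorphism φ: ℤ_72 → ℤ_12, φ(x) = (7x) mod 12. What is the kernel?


Kernel = preimage of identity
ker(φ) = {x ∈ ℤ_72 : 7x ≡ 0 (mod 12)}. Since 12 | 72, φ is well-defined. The kernel is the cyclic subgroup ⟨12⟩ of ℤ_72 (order 6), i.e. {0, 12, 24, 36, 48, 60}

ker(φ) = {0, 12, 24, 36, 48, 60}


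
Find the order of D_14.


|D_n| = 2n (n rotations and n reflections)
|D_14| = 2×14 = 28

|D_14| = 28


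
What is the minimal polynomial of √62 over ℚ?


√62 satisfies x² - 62 = 0, irreducible over ℚ since 62 is squarefree

Minimal polynomial: x² - 62


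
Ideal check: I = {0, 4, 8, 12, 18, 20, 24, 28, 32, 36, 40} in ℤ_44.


Check ideal conditions for I = {0, 4, 8, 12, 18, 20, 24, 28, 32, 36, 40} in ℤ_44:
(1) I is an additive subgroup? No
(2) For r ∈ ℤ_44 and a ∈ I: r·a ∈ I? No  [counterexample: r=2, a=8, r·a mod 44 = 16 ∉ I]

No, I is not an ideal of ℤ_44


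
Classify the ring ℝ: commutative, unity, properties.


ℝ is a field: commutative, has unity, every nonzero element is a unit (hence an integral domain)
Commutative: Yes
Integral domain: Yes
Has unity: Yes

ℝ: Commutative=Yes, Unity=Yes


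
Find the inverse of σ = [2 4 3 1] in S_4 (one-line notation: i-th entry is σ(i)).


To find σ⁻¹, swap domain and range:
σ(1) = 2 → σ⁻¹(2) = 1
σ(2) = 4 → σ⁻¹(4) = 2
σ(3) = 3 → σ⁻¹(3) = 3
σ(4) = 1 → σ⁻¹(1) = 4

σ⁻¹ = [4 1 3 2]


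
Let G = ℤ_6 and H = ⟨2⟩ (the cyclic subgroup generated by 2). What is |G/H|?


|⟨2⟩| = n / gcd(2, 6) = 6 / 2 = 3
H is normal (ℤ_6 is abelian).
|G/H| = |G| / |H| = 6 / 3 = 2

|G/H| = 2


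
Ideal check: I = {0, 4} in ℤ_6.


Check ideal conditions for I = {0, 4} in ℤ_6:
(1) I is an additive subgroup? No
(2) For r ∈ ℤ_6 and a ∈ I: r·a ∈ I? No  [counterexample: r=2, a=4, r·a mod 6 = 2 ∉ I]

No, I is not an ideal of ℤ_6


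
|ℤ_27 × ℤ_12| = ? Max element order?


|ℤ_27 × ℤ_12| = 27 × 12 = 324
Max element order = lcm(27,12) = 108
Cyclic? No (gcd=3)

|ℤ_27×ℤ_12| = 324, max element order = 108


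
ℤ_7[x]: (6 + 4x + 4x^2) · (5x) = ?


Expand and collect like terms; reduce coefficients mod 7:
x^0: 6·0 = 0 ≡ 0 (mod 7)
x^1: 6·5 + 4·0 = 30 ≡ 2 (mod 7)
x^2: 4·5 + 4·0 = 20 ≡ 6 (mod 7)
x^3: 4·5 = 20 ≡ 6 (mod 7)
Result: 2x + 6x^2 + 6x^3

f · g = 2x + 6x^2 + 6x^3


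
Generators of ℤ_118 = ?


g generates ℤ_n iff gcd(g,n) = 1
Prime factors of 118: 2, 59
Generators are g ∈ {1,...,117} not divisible by any of these primes.
Generators: {1, 3, 5, 7, 9, 11, 13, 15, 17, 19, 21, 23, 25, 27, 29, 31, 33, 35, 37, 39, 41, 43, 45, 47, 49, 51, 53, 55, 57, 61, 63, 65, 67, 69, 71, 73, 75, 77, 79, 81, 83, 85, 87, 89, 91, 93, 95, 97, 99, 101, 103, 105, 107, 109, 111, 113, 115, 117}
Number of generators = φ(118) = 58

Generators of ℤ_118 = {1, 3, 5, 7, 9, 11, 13, 15, 17, 19, 21, 23, 25, 27, 29, 31, 33, 35, 37, 39, 41, 43, 45, 47, 49, 51, 53, 55, 57, 61, 63, 65, 67, 69, 71, 73, 75, 77, 79, 81, 83, 85, 87, 89, 91, 93, 95, 97, 99, 101, 103, 105, 107, 109, 111, 113, 115, 117}


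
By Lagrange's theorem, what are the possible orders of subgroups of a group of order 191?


Lagrange's theorem: |H| divides |G|
|G| = 191
Divisors of 191: 1, 191

Possible subgroup orders: {1, 191}


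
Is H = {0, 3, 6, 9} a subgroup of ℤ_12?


Subgroup test for H = {0, 3, 6, 9} in (ℤ_12, +):
(1) 0 ∈ H? Yes
(2) Closure: for all a,b ∈ H, (a+b) mod 12 ∈ H? Yes
(3) Inverses: for all a ∈ H, -a mod 12 ∈ H? Yes

Yes, H is a subgroup of ℤ_12


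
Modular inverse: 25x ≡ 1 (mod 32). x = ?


Use the extended Euclidean algorithm to write 1 = 25·s + 32·t; then s mod 32 is the inverse.
Euclidean algorithm:
  25 = 0·32 + 25
  32 = 1·25 + 7
  25 = 3·7 + 4
  7 = 1·4 + 3
  4 = 1·3 + 1
  3 = 3·1 + 0
gcd(25,32) = 1
Back-substitution gives: 25·(9) + 32·(-7) = 1
So 25⁻¹ ≡ 9 ≡ 9 (mod 32)
Check: 25 × 9 = 225 ≡ 1 (mod 32) ✓

25⁻¹ ≡ 9 (mod 32)


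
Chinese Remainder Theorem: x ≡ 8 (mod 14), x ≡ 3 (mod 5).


m₁ = 14, m₂ = 5, gcd = 1, so CRT applies. M = m₁·m₂ = 70
Let M₁ = M/m₁ = 5, M₂ = M/m₂ = 14
Find y₁ ≡ M₁⁻¹ (mod m₁): 5⁻¹ ≡ 3 (mod 14)
Find y₂ ≡ M₂⁻¹ (mod m₂): 14⁻¹ ≡ 4 (mod 5)
x = a₁·M₁·y₁ + a₂·M₂·y₂ = 8·5·3 + 3·14·4 = 288
Reduce mod 70: x ≡ 8
Check: 8 mod 14 = 8 ✓, 8 mod 5 = 3 ✓

x ≡ 8 (mod 70)


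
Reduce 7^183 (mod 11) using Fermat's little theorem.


Fermat's little theorem: if p is prime and gcd(a,p)=1, then a^(p-1) ≡ 1 (mod p)
p = 11 is prime, gcd(7,11) = 1
Reduce exponent: 183 mod 10 = 3
So 7^183 ≡ 7^3 (mod 11)
7^3 mod 11 = 2

7^183 ≡ 2 (mod 11)


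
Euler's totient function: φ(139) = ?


Factor n: 139 = 139
φ(n) = n · ∏(1 - 1/p) over distinct primes p | n
φ(139) = 139 · (1 - 1/139) = 138

φ(139) = 138


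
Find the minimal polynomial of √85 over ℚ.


√85 satisfies x² - 85 = 0, irreducible over ℚ since 85 is squarefree

Minimal polynomial: x² - 85


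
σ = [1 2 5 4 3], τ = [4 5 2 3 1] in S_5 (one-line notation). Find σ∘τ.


σ∘τ: apply τ first, then σ
1 →τ 4 →σ 4
2 →τ 5 →σ 3
3 →τ 2 →σ 2
4 →τ 3 →σ 5
5 →τ 1 →σ 1

σ∘τ = [4 3 2 5 1]


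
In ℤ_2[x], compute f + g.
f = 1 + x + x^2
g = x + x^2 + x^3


Add coefficients mod 2:
x^0: 1 + 0 = 1 (mod 2)
x^1: 1 + 1 = 0 (mod 2)
x^2: 1 + 1 = 0 (mod 2)
x^3: 0 + 1 = 1 (mod 2)
Result: 1 + x^3

f + g = 1 + x^3


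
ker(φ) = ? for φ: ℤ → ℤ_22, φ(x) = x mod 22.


Kernel = preimage of identity
ker(φ) = {x ∈ ℤ : x ≡ 0 (mod 22)} = 22ℤ = {0, ±22, ±44, ...}

ker(φ) = 22ℤ


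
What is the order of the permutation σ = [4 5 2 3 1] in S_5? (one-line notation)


Cycle decomposition: (1 4 3 2 5)
Cycle lengths: 5
Order = lcm(5) = 5

ord(σ) = 5


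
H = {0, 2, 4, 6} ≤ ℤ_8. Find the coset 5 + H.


5 + H = {5 + h (mod 8) : h ∈ H}
5+0=5, 5+2=7, 5+4=1, 5+6=3
5 + H = {1, 3, 5, 7} = 1 + H

5 + H = {1, 3, 5, 7}


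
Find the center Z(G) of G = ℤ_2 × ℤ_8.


Z(G) = {g ∈ G | gx = xg for all x ∈ G}
Direct product of abelian groups is abelian, so Z(G) = G

Z(ℤ_2 × ℤ_8) = ℤ_2 × ℤ_8


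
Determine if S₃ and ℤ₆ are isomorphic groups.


Comparing S₃ and ℤ₆:
S₃ is non-abelian, ℤ₆ is abelian

No, S₃ ≇ ℤ₆


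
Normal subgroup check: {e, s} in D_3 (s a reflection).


H = {e, s} in D_3 (s a reflection)
r·s·r⁻¹ = sr⁻² ≠ s for n ≥ 3, so {e, s} is not closed under conjugation

No, not a normal subgroup


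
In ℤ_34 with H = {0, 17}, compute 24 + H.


24 + H = {24 + h (mod 34) : h ∈ H}
24+0=24, 24+17=7
24 + H = {7, 24} = 7 + H

24 + H = {7, 24}


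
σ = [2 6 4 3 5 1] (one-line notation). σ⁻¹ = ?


To find σ⁻¹, swap domain and range:
σ(1) = 2 → σ⁻¹(2) = 1
σ(2) = 6 → σ⁻¹(6) = 2
σ(3) = 4 → σ⁻¹(4) = 3
σ(4) = 3 → σ⁻¹(3) = 4
σ(5) = 5 → σ⁻¹(5) = 5
σ(6) = 1 → σ⁻¹(1) = 6

σ⁻¹ = [6 1 4 3 5 2]


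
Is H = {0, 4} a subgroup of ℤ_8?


Subgroup test for H = {0, 4} in (ℤ_8, +):
(1) 0 ∈ H? Yes
(2) Closure: for all a,b ∈ H, (a+b) mod 8 ∈ H? Yes
(3) Inverses: for all a ∈ H, -a mod 8 ∈ H? Yes

Yes, H is a subgroup of ℤ_8


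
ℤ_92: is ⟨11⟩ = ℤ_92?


g generates ℤ_n iff gcd(g, n) = 1
gcd(11, 92) = 1
Since gcd = 1, 11 is a generator.

Yes, 11 generates ℤ_92


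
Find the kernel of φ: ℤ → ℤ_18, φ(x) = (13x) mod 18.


Kernel = preimage of identity
ker(φ) = {x ∈ ℤ : 13x ≡ 0 (mod 18)}. gcd(13,18) = 1, so 13x ≡ 0 (mod 18) ⟺ x ≡ 0 (mod 18/1 = 18). Hence ker(φ) = 18ℤ

ker(φ) = 18ℤ


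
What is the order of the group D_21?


|D_n| = 2n (n rotations and n reflections)
|D_21| = 2×21 = 42

|D_21| = 42


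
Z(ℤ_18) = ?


Z(G) = {g ∈ G | gx = xg for all x ∈ G}
ℤ_18 is abelian, so Z(G) = G

Z(ℤ_18) = ℤ_18


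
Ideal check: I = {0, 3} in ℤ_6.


Check ideal conditions for I = {0, 3} in ℤ_6:
(1) I is an additive subgroup? Yes
(2) For r ∈ ℤ_6 and a ∈ I: r·a ∈ I? Yes

Yes, I is an ideal of ℤ_6


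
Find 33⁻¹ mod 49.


Use the extended Euclidean algorithm to write 1 = 33·s + 49·t; then s mod 49 is the inverse.
Euclidean algorithm:
  33 = 0·49 + 33
  49 = 1·33 + 16
  33 = 2·16 + 1
  16 = 16·1 + 0
gcd(33,49) = 1
Back-substitution gives: 33·(3) + 49·(-2) = 1
So 33⁻¹ ≡ 3 ≡ 3 (mod 49)
Check: 33 × 3 = 99 ≡ 1 (mod 49) ✓

33⁻¹ ≡ 3 (mod 49)


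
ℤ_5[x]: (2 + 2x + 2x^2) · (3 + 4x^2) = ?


Expand and collect like terms; reduce coefficients mod 5:
x^0: 2·3 = 6 ≡ 1 (mod 5)
x^1: 2·0 + 2·3 = 6 ≡ 1 (mod 5)
x^2: 2·4 + 2·0 + 2·3 = 14 ≡ 4 (mod 5)
x^3: 2·4 + 2·0 = 8 ≡ 3 (mod 5)
x^4: 2·4 = 8 ≡ 3 (mod 5)
Result: 1 + x + 4x^2 + 3x^3 + 3x^4

f · g = 1 + x + 4x^2 + 3x^3 + 3x^4


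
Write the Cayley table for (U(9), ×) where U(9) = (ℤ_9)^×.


Elements: {1, 2, 4, 5, 7, 8}
Operation: multiplication mod 9
Entry (a, b) = (a × b) mod 9

Cayley table:
  | 1 | 2 | 4 | 5 | 7 | 8
1 | 1 | 2 | 4 | 5 | 7 | 8
2 | 2 | 4 | 8 | 1 | 5 | 7
4 | 4 | 8 | 7 | 2 | 1 | 5
5 | 5 | 1 | 2 | 7 | 8 | 4
7 | 7 | 5 | 1 | 8 | 4 | 2
8 | 8 | 7 | 5 | 4 | 2 | 1


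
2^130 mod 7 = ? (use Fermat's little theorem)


Fermat's little theorem: if p is prime and gcd(a,p)=1, then a^(p-1) ≡ 1 (mod p)
p = 7 is prime, gcd(2,7) = 1
Reduce exponent: 130 mod 6 = 4
So 2^130 ≡ 2^4 (mod 7)
2^4 mod 7 = 2

2^130 ≡ 2 (mod 7)


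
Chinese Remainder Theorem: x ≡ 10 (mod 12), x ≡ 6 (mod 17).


m₁ = 12, m₂ = 17, gcd = 1, so CRT applies. M = m₁·m₂ = 204
Let M₁ = M/m₁ = 17, M₂ = M/m₂ = 12
Find y₁ ≡ M₁⁻¹ (mod m₁): 17⁻¹ ≡ 5 (mod 12)
Find y₂ ≡ M₂⁻¹ (mod m₂): 12⁻¹ ≡ 10 (mod 17)
x = a₁·M₁·y₁ + a₂·M₂·y₂ = 10·17·5 + 6·12·10 = 1570
Reduce mod 204: x ≡ 142
Check: 142 mod 12 = 10 ✓, 142 mod 17 = 6 ✓

x ≡ 142 (mod 204)


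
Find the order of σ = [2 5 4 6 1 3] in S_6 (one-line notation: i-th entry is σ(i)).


Cycle decomposition: (1 2 5) (3 4 6)
Cycle lengths: 3, 3
Order = lcm(3, 3) = 3

ord(σ) = 3


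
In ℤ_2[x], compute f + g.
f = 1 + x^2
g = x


Add coefficients mod 2:
x^0: 1 + 0 = 1 (mod 2)
x^1: 0 + 1 = 1 (mod 2)
x^2: 1 + 0 = 1 (mod 2)
Result: 1 + x + x^2

f + g = 1 + x + x^2


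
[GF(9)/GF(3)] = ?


GF(9) = GF(3^2), so the extension degree is 2

[GF(9)/GF(3)] = 2


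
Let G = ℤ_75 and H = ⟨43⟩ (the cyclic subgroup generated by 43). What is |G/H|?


|⟨43⟩| = n / gcd(43, 75) = 75 / 1 = 75
H is normal (ℤ_75 is abelian).
|G/H| = |G| / |H| = 75 / 75 = 1

|G/H| = 1


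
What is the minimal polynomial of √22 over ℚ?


√22 satisfies x² - 22 = 0, irreducible over ℚ since 22 is squarefree

Minimal polynomial: x² - 22


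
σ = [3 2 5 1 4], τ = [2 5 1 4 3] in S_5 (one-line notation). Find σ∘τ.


σ∘τ: apply τ first, then σ
1 →τ 2 →σ 2
2 →τ 5 →σ 4
3 →τ 1 →σ 3
4 →τ 4 →σ 1
5 →τ 3 →σ 5

σ∘τ = [2 4 3 1 5]


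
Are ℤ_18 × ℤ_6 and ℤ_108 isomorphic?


Comparing ℤ_18 × ℤ_6 and ℤ_108:
gcd(18,6) = 6 ≠ 1. Max element order in ℤ_18×ℤ_6 is lcm(18,6) = 18 < 108, so it has no element of order 108

No, ℤ_18 × ℤ_6 ≇ ℤ_108


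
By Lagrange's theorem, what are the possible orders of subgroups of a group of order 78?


Lagrange's theorem: |H| divides |G|
|G| = 78
Divisors of 78: 1, 2, 3, 6, 13, 26, 39, 78

Possible subgroup orders: {1, 2, 3, 6, 13, 26, 39, 78}


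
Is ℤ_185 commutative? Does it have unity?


ℤ_185 is a commutative ring with unity 1; 185 = 5×37 is composite, so 5·37 ≡ 0 gives zero divisors (not an integral domain)
Commutative: Yes
Integral domain: No
Has unity: Yes

ℤ_185: Commutative=Yes, Unity=Yes


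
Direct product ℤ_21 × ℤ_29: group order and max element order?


|ℤ_21 × ℤ_29| = 21 × 29 = 609
Max element order = lcm(21,29) = 609
Cyclic? Yes (gcd=1)

|ℤ_21×ℤ_29| = 609, max element order = 609


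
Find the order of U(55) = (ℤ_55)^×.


U(n) is the group of units mod n; |U(n)| = φ(n)
|U(55)| = φ(55) = 40

|U(55) = (ℤ_55)^×| = 40


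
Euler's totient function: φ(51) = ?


Factor n: 51 = 3 × 17
φ(n) = n · ∏(1 - 1/p) over distinct primes p | n
φ(51) = 51 · (1 - 1/3) · (1 - 1/17) = 32

φ(51) = 32


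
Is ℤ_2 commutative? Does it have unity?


ℤ_2 is a commutative ring with unity 1; 2 is prime, so ℤ_2 is a field (hence an integral domain)
Commutative: Yes
Integral domain: Yes
Has unity: Yes

ℤ_2: Commutative=Yes, Unity=Yes


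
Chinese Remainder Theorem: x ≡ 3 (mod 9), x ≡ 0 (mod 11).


m₁ = 9, m₂ = 11, gcd = 1, so CRT applies. M = m₁·m₂ = 99
Let M₁ = M/m₁ = 11, M₂ = M/m₂ = 9
Find y₁ ≡ M₁⁻¹ (mod m₁): 11⁻¹ ≡ 5 (mod 9)
Find y₂ ≡ M₂⁻¹ (mod m₂): 9⁻¹ ≡ 5 (mod 11)
x = a₁·M₁·y₁ + a₂·M₂·y₂ = 3·11·5 + 0·9·5 = 165
Reduce mod 99: x ≡ 66
Check: 66 mod 9 = 3 ✓, 66 mod 11 = 0 ✓

x ≡ 66 (mod 99)
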